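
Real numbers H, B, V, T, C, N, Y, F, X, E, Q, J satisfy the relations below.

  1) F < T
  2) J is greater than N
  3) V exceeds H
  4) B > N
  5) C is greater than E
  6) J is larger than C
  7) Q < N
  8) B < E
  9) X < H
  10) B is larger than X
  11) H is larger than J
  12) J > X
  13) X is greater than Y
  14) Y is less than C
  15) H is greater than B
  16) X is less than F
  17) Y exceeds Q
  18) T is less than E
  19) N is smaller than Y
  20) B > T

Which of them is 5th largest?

Chaining the given pairs: Q < N < Y < X < F < T < B < E < C < J < H < V.
Counting 5 from the largest end gives E.

E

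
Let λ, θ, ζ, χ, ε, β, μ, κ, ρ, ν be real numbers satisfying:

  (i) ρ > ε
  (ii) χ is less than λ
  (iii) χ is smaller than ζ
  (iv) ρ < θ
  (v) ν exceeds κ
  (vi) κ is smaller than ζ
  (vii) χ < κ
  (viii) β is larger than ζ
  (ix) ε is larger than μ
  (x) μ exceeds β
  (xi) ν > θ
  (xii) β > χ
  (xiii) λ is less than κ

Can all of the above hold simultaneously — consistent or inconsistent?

The single ordering χ < λ < κ < ζ < β < μ < ε < ρ < θ < ν satisfies every listed relation, so no contradiction arises.

consistent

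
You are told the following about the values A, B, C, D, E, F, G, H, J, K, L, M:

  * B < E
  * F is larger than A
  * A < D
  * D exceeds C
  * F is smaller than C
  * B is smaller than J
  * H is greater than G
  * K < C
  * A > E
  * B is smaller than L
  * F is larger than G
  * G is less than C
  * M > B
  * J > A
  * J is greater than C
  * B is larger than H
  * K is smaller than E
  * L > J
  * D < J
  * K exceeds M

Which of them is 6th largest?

The consecutive relations fix a unique order: G < H < B < M < K < E < A < F < C < D < J < L.
The 6th largest is A.

A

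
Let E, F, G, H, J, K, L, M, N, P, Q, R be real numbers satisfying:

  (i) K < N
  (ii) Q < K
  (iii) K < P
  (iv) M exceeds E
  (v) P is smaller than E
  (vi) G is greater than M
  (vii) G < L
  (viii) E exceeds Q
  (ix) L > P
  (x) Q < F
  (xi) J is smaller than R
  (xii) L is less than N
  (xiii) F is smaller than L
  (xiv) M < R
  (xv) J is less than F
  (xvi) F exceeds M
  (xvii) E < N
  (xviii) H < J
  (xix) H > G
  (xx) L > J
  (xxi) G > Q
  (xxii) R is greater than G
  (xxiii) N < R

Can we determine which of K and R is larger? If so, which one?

R

The relevant relations are K < P; P < E; E < M; M < G; G < H; H < J; J < F; F < L; L < N; N < R.
Chaining these gives K < P < E < M < G < H < J < F < L < N < R.
So R is larger.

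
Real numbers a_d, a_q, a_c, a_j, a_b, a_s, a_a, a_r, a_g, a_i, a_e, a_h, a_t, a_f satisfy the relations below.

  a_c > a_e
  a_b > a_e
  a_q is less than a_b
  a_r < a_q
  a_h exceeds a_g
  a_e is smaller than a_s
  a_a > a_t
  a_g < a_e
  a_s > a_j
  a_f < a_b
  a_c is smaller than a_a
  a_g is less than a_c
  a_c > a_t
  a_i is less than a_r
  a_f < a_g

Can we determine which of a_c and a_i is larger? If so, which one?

Following every chain through a_i: above a_i we get a_r, a_q, a_b.
a_c is not reached, and no chain runs the other way from a_c to a_i.
So the given relations leave the order of a_i and a_c undetermined.

undetermined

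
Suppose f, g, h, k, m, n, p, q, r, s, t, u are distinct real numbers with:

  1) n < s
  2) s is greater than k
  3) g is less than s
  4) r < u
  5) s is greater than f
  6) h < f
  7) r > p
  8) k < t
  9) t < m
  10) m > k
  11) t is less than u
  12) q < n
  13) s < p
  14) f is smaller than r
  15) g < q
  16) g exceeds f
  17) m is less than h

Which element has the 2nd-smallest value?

Chaining the given pairs: k < t < m < h < f < g < q < n < s < p < r < u.
The 2nd smallest is t.

t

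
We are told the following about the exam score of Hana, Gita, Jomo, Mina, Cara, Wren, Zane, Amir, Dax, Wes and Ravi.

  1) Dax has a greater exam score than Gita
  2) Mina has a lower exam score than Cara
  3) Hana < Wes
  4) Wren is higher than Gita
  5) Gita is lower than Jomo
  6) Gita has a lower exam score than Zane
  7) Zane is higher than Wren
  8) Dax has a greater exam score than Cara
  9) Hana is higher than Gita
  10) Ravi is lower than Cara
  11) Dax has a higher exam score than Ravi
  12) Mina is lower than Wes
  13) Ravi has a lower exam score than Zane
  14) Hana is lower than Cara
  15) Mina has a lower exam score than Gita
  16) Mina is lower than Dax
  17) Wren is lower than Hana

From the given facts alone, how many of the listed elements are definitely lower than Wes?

4

The elements the relations force below Wes are Mina, Gita, Wren, Hana — no chain reaches any other.
That is 4.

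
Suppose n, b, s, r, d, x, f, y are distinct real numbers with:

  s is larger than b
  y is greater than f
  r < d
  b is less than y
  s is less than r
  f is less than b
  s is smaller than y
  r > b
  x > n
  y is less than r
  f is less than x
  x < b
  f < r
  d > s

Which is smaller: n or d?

n < x and x < b give n < b.
With b < s: n < x < b < s.
Then s < y extends the chain to y.
Then y < r extends the chain to r.
With r < d: n < x < b < s < y < r < d.
So n < d; n is the smaller of the two.

n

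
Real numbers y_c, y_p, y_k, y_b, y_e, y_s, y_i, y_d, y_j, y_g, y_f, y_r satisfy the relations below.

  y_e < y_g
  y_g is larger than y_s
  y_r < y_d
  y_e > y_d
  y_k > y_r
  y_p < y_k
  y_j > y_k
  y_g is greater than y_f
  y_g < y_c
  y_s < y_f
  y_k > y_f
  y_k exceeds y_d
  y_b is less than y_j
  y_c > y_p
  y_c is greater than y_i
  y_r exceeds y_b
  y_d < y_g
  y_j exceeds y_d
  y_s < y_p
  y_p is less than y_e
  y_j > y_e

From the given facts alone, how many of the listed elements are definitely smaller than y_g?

7

From y_g the given relations immediately reach y_s, y_d, y_f, y_e.
From those, y_r, y_p — 6 in total.
From those, y_b — 7 in total.
No other element is forced below y_g by the given relations, so the count is 7.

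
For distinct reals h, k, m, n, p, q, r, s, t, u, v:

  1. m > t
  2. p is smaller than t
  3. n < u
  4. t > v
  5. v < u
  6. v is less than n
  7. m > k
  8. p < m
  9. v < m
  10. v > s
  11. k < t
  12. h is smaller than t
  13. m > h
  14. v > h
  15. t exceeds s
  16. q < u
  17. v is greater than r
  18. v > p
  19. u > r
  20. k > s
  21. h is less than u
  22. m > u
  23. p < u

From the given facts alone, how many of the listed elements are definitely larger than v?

4

The elements the relations force above v are t, n, u, m — no chain reaches any other.
That is 4.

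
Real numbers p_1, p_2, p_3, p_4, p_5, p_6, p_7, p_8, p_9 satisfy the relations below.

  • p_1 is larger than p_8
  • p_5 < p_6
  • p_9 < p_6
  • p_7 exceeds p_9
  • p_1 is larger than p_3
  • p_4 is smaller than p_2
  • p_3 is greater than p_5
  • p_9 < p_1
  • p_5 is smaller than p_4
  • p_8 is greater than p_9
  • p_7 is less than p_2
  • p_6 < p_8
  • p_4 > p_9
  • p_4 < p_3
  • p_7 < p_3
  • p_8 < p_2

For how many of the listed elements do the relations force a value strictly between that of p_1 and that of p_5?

The relations place p_5 below p_1. An element lies strictly between them when it is forced above p_5 and also forced below p_1.
Above p_5: {p_6, p_8, p_4, p_2, p_3}. Below p_1: {p_9, p_6, p_8, p_7, p_4, p_3}.
Intersection: {p_6, p_8, p_4, p_3} — 4.

4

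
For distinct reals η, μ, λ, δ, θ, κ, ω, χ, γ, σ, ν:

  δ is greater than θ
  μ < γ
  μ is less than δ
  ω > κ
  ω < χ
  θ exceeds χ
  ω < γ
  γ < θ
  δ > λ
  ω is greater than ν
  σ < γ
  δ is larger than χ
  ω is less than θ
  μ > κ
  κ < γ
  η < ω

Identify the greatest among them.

δ

λ is not greatest since λ < δ; ν is not greatest since ν < ω; η is not greatest since η < ω; κ is not greatest since κ < γ; μ is not greatest since μ < δ; ω is not greatest since ω < γ; χ is not greatest since χ < δ; σ is not greatest since σ < γ; γ is not greatest since γ < θ; θ is not greatest since θ < δ.
Only δ has nothing above it, so δ is the greatest.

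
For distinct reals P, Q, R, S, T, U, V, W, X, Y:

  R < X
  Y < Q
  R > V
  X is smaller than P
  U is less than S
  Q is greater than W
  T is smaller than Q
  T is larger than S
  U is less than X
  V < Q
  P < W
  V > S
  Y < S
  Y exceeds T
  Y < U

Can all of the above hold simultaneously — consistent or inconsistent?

inconsistent

We have S < T stated directly, yet also T < Y < U < S by chaining the others — so T < S. Contradiction.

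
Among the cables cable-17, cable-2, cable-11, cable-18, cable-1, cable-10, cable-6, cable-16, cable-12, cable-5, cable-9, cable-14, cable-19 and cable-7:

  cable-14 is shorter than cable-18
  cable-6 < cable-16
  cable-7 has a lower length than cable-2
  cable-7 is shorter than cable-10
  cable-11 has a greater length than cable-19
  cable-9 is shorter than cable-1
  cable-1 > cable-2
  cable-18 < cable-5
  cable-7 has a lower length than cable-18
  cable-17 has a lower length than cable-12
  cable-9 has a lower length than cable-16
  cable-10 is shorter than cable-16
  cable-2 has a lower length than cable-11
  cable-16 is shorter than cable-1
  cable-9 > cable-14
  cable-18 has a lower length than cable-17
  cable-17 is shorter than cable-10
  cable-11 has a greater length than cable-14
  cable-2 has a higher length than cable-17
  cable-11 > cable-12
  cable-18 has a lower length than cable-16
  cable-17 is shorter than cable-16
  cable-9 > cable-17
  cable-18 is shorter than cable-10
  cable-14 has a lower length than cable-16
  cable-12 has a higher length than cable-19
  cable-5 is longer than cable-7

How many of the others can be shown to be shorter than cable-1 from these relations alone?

From cable-1 the given relations immediately reach cable-9, cable-2, cable-16.
From those, cable-7, cable-14, cable-6, cable-18, cable-17, cable-10 — 9 in total.
No other element is forced below cable-1 by the given relations, so the count is 9.

9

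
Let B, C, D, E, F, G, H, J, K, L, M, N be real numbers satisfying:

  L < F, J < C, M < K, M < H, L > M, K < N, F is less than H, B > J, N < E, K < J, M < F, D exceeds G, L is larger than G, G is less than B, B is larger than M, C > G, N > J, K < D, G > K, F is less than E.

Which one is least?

Chaining upward from M: directly above it, K, L, F, B, H; then G, J, N, D, E; then C.
That covers every other element, and nothing is given below M, so M is the least.

M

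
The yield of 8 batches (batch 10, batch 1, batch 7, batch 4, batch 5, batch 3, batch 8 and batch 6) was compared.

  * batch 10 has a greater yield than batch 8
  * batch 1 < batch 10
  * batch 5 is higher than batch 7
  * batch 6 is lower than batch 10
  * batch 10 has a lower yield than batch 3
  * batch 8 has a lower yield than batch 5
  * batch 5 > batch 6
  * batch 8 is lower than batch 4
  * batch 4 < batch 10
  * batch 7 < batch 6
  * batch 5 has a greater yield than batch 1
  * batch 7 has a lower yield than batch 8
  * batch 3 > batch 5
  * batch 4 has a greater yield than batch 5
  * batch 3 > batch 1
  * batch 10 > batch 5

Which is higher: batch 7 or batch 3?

batch 3

batch 7 < batch 8 and batch 8 < batch 5 give batch 7 < batch 5.
With batch 5 < batch 4: batch 7 < batch 8 < batch 5 < batch 4.
With batch 4 < batch 10: batch 7 < batch 8 < batch 5 < batch 4 < batch 10.
Then batch 10 < batch 3 extends the chain to batch 3.
So batch 7 < batch 3; batch 3 is the higher of the two.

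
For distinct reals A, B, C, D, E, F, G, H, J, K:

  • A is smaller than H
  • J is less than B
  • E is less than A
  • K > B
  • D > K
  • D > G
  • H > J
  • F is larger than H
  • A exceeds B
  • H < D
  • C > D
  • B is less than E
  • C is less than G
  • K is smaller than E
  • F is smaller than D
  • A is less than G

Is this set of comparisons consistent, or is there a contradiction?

We have G < D stated directly, yet also D < C < G by chaining the others — so D < G. Contradiction.

inconsistent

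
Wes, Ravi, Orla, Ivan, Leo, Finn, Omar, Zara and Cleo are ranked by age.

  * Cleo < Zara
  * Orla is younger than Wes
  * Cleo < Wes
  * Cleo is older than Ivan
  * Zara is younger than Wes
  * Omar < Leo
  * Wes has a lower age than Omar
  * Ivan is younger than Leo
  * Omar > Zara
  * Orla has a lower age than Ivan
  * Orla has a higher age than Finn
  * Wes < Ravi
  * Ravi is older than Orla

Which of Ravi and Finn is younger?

Chaining the given relations: Finn < Orla < Ivan < Cleo < Zara < Wes < Ravi.
So Finn < Ravi; Finn is the younger of the two.

Finn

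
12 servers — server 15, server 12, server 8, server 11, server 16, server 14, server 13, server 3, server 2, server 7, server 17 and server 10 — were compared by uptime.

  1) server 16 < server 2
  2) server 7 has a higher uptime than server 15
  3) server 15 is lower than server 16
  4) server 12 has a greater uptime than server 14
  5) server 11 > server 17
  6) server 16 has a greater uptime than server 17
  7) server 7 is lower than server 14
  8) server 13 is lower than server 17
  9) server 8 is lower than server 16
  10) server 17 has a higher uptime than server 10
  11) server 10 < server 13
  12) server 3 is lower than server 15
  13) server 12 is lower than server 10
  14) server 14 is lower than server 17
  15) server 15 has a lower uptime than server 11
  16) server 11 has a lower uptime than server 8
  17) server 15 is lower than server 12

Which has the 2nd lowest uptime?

server 15

Piecing the relations together gives one ordering: server 3 < server 15 < server 7 < server 14 < server 12 < server 10 < server 13 < server 17 < server 11 < server 8 < server 16 < server 2.
Counting 2 from the smallest end gives server 15.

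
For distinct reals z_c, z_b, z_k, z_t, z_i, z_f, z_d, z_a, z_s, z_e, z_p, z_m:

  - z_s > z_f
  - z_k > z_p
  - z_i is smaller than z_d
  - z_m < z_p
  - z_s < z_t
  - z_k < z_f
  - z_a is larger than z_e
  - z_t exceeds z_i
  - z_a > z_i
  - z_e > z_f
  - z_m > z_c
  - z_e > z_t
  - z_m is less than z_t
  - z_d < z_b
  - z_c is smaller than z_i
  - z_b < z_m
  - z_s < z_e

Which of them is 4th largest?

z_s

Chaining the given pairs: z_c < z_i < z_d < z_b < z_m < z_p < z_k < z_f < z_s < z_t < z_e < z_a.
Counting 4 from the largest end gives z_s.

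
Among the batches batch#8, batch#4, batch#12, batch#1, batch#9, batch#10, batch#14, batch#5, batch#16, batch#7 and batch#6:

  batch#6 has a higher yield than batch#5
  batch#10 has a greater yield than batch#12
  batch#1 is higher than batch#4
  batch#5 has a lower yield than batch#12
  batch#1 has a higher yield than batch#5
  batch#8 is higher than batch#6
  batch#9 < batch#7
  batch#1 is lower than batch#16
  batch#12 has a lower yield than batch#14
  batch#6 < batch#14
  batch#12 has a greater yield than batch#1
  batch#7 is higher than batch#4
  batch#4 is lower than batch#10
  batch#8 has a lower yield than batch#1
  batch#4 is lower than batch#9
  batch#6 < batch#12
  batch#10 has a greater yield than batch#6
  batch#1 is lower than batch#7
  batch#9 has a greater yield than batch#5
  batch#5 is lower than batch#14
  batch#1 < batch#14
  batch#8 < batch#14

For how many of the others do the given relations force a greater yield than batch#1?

From batch#1 the given relations immediately reach batch#12, batch#14, batch#16, batch#7.
From those, batch#10 — 5 in total.
No other element is forced above batch#1 by the given relations, so the count is 5.

5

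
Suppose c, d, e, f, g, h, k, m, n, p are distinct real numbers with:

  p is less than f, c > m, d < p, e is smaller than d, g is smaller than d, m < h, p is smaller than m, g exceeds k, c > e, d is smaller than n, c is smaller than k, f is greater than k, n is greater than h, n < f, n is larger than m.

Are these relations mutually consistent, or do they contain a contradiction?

We have m < c stated directly, yet also c < k < g < d < p < m by chaining the others — so c < m. Contradiction.

inconsistent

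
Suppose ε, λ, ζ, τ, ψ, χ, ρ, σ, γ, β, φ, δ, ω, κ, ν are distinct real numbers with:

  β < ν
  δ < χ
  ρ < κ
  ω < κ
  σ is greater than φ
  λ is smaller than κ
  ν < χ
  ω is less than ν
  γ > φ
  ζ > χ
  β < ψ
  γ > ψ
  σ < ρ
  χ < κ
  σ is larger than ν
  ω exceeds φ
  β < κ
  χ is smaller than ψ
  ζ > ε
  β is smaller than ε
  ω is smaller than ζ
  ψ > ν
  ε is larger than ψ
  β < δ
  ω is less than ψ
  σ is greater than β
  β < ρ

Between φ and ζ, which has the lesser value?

φ < ω and ω < ν give φ < ν.
With ν < χ: φ < ω < ν < χ.
With χ < ψ: φ < ω < ν < χ < ψ.
With ψ < ε: φ < ω < ν < χ < ψ < ε.
With ε < ζ: φ < ω < ν < χ < ψ < ε < ζ.
So φ < ζ; φ is the smaller of the two.

φ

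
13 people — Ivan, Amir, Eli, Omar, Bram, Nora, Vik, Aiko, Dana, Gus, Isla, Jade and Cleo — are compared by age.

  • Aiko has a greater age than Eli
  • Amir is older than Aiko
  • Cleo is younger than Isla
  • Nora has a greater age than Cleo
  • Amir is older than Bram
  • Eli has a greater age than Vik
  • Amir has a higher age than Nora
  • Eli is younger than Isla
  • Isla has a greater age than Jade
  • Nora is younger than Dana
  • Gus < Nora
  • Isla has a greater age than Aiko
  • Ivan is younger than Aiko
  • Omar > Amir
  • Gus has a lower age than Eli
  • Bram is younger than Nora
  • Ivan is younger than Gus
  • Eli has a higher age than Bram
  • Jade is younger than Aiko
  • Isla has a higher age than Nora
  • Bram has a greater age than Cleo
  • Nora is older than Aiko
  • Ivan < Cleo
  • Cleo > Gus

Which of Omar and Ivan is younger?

Ivan

Link the given pairs in sequence: Ivan < Gus; Gus < Cleo; Cleo < Bram; Bram < Eli; Eli < Aiko; Aiko < Nora; Nora < Amir; Amir < Omar.
Chaining these gives Ivan < Gus < Cleo < Bram < Eli < Aiko < Nora < Amir < Omar.
So Ivan < Omar; Ivan is the younger of the two.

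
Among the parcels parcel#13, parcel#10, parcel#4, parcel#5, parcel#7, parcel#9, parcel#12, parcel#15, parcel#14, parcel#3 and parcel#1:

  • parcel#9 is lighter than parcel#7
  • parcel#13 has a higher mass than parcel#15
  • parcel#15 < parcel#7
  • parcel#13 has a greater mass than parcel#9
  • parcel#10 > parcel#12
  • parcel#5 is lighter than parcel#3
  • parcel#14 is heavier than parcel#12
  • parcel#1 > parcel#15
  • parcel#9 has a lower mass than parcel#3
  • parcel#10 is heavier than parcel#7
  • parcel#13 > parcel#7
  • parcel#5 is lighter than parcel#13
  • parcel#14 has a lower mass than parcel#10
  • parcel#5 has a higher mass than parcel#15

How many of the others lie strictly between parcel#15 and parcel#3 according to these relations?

Chaining upward from parcel#15 reaches: parcel#7, parcel#5, parcel#1, parcel#10, parcel#13.
Chaining downward from parcel#3 reaches: parcel#9, parcel#5.
Strictly between parcel#15 and parcel#3 are those in both lists: parcel#5 — 1 element.

1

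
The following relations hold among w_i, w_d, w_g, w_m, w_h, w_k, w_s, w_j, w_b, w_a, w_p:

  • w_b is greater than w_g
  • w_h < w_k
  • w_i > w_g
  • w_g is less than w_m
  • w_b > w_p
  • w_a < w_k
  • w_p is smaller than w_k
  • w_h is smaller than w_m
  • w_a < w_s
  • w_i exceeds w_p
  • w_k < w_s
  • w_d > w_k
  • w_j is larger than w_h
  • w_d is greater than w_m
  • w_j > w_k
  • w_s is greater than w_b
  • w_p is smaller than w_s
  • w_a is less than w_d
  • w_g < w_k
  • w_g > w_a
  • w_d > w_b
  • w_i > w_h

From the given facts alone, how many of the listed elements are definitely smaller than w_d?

Directly below w_d: w_a, w_b, w_k, w_m.
One step further: w_p, w_h, w_g (7 so far).
No other element is forced below w_d by the given relations, so the count is 7.

7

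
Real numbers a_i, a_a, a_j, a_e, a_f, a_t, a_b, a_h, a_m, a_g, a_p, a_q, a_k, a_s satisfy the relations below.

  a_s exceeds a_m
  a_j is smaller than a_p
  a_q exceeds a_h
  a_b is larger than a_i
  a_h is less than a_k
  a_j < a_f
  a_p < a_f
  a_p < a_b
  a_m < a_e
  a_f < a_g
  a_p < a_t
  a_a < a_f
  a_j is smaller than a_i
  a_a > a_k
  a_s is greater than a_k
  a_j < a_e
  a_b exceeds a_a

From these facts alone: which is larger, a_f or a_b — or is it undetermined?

undetermined

Following every chain through a_f: above a_f we get a_g; below a_f we get a_h, a_j, a_k, a_a, a_p.
a_b is not reached, and no chain runs the other way from a_b to a_f.
So the given relations leave the order of a_f and a_b undetermined.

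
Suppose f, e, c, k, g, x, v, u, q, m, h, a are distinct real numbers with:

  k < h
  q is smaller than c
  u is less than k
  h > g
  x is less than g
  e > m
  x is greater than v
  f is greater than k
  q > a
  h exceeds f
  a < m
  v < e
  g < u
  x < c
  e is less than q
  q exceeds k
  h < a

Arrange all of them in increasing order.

v < x < g < u < k < f < h < a < m < e < q < c

Each adjacent pair is fixed by a given relation: v < x; x < g; g < u; u < k; k < f; f < h; h < a; a < m; m < e; e < q; q < c. Chaining them end to end gives the full order.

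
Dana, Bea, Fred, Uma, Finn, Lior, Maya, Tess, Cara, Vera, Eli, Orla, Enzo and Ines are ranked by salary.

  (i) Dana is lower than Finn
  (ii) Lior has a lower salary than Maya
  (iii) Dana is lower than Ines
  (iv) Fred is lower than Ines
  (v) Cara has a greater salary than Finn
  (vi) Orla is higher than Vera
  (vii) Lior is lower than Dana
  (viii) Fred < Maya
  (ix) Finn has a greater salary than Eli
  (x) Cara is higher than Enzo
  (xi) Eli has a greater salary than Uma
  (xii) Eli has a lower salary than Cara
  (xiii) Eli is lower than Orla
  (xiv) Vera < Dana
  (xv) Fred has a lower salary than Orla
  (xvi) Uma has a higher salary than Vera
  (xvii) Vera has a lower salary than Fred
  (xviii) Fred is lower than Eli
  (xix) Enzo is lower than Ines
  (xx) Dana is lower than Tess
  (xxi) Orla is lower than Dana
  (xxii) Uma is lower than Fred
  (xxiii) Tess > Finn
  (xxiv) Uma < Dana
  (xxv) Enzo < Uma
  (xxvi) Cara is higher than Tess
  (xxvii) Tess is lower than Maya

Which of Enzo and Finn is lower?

The relevant relations are Enzo < Uma; Uma < Fred; Fred < Eli; Eli < Orla; Orla < Dana; Dana < Finn.
Chaining these gives Enzo < Uma < Fred < Eli < Orla < Dana < Finn.
So Enzo < Finn; Enzo is the lower of the two.

Enzo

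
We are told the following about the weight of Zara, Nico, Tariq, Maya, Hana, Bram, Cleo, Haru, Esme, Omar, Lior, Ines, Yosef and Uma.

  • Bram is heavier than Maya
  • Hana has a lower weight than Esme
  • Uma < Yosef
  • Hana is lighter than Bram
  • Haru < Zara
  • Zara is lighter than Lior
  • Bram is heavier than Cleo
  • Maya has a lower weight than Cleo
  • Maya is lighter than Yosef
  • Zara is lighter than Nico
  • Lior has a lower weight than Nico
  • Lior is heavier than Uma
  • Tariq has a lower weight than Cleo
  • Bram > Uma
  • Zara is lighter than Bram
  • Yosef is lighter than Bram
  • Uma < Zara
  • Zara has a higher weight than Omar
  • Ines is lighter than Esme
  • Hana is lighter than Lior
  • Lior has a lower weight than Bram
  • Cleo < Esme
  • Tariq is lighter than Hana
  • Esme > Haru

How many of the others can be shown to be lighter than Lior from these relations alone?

6

The elements the relations force below Lior are Tariq, Haru, Hana, Omar, Uma, Zara — no chain reaches any other.
That is 6.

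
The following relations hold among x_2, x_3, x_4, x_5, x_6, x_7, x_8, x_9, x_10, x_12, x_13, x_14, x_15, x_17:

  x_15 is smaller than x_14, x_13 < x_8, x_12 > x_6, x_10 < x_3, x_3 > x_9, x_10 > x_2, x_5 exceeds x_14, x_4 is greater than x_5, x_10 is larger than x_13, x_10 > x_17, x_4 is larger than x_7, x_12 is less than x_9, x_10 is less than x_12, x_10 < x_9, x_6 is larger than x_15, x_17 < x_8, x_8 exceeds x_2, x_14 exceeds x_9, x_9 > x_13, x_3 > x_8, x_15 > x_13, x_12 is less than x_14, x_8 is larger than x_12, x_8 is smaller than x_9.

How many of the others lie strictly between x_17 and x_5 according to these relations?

Chaining upward from x_17 reaches: x_10, x_12, x_8, x_9, x_3, x_14, x_4.
Chaining downward from x_5 reaches: x_2, x_13, x_15, x_10, x_6, x_12, x_8, x_9, x_14.
Strictly between x_17 and x_5 are those in both lists: x_10, x_12, x_8, x_9, x_14 — 5 elements.

5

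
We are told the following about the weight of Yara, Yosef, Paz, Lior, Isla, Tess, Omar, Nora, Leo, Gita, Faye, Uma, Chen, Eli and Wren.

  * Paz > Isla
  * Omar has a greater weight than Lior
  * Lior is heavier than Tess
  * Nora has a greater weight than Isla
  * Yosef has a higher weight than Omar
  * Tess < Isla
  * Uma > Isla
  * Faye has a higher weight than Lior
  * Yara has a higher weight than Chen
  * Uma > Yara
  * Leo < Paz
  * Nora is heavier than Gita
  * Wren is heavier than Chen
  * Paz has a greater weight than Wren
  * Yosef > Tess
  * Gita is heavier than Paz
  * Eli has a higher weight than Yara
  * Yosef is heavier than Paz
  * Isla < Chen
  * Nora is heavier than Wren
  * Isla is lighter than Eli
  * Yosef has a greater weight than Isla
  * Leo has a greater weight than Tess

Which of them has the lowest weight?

Isla is not least since Tess < Isla; Leo is not least since Tess < Leo; Chen is not least since Isla < Chen; Lior is not least since Tess < Lior; Wren is not least since Chen < Wren; Paz is not least since Isla < Paz; Yara is not least since Chen < Yara; Omar is not least since Lior < Omar; Gita is not least since Paz < Gita; Nora is not least since Wren < Nora; Eli is not least since Isla < Eli; Uma is not least since Isla < Uma; Faye is not least since Lior < Faye; Yosef is not least since Tess < Yosef.
Only Tess has nothing below it, so Tess is the lowest weight.

Tess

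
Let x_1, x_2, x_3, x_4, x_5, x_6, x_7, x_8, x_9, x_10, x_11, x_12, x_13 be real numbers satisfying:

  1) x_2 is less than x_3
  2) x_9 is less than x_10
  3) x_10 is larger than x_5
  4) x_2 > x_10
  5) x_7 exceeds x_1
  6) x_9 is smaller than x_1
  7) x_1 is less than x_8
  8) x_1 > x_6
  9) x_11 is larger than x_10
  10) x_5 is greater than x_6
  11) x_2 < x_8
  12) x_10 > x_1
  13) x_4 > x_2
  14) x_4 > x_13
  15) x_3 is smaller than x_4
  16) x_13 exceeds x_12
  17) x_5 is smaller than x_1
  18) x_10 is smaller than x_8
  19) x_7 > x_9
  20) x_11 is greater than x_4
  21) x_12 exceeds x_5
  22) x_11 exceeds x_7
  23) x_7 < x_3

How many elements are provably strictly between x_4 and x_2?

Chaining upward from x_2 reaches: x_8, x_3, x_11.
Chaining downward from x_4 reaches: x_6, x_9, x_5, x_12, x_1, x_10, x_13, x_7, x_3.
Strictly between x_2 and x_4 are those in both lists: x_3 — 1 element.

1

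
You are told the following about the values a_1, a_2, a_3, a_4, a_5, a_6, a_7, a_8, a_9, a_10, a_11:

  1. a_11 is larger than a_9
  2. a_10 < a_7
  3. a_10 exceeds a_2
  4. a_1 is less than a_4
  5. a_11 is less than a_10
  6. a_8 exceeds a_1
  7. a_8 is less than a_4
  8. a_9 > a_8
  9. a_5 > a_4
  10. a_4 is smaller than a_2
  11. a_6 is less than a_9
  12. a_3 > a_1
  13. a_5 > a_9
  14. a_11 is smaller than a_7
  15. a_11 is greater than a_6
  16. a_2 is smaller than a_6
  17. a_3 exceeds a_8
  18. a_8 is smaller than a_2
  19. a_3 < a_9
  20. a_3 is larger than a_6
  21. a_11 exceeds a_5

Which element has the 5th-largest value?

a_9

Piecing the relations together gives one ordering: a_1 < a_8 < a_4 < a_2 < a_6 < a_3 < a_9 < a_5 < a_11 < a_10 < a_7.
Counting 5 from the largest end gives a_9.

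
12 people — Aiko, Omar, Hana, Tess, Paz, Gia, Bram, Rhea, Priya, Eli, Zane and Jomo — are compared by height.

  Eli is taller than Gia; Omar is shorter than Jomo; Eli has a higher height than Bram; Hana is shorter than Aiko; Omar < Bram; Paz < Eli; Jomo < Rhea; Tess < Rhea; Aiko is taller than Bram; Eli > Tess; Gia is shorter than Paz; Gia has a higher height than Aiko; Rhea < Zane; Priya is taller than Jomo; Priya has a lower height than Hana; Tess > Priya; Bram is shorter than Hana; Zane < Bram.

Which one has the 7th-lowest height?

Chaining the given pairs: Omar < Jomo < Priya < Tess < Rhea < Zane < Bram < Hana < Aiko < Gia < Paz < Eli.
Counting 7 from the smallest end gives Bram.

Bram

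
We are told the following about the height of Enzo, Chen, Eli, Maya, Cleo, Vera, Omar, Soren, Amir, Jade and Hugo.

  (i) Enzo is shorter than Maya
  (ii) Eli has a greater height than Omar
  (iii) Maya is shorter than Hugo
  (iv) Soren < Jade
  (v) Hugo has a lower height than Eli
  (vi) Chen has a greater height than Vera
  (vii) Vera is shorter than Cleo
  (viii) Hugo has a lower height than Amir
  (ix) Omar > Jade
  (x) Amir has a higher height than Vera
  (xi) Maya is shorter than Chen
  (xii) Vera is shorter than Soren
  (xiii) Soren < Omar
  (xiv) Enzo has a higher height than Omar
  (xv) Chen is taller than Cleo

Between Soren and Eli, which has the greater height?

Eli

The relevant relations are Soren < Jade; Jade < Omar; Omar < Enzo; Enzo < Maya; Maya < Hugo; Hugo < Eli.
Chaining these gives Soren < Jade < Omar < Enzo < Maya < Hugo < Eli.
So Soren < Eli; Eli is the taller of the two.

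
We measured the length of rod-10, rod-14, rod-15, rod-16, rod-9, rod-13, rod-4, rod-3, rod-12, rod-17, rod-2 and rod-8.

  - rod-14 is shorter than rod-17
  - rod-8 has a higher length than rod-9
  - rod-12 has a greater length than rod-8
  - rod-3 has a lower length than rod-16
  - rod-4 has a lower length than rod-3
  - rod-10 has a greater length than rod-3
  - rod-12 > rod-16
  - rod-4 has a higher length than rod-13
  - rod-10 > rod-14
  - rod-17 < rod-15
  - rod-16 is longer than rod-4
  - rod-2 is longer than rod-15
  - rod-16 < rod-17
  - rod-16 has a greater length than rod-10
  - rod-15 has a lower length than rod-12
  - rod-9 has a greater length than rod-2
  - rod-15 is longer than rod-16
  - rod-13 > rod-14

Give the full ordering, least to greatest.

The consecutive links are each given: rod-14 < rod-13; rod-13 < rod-4; rod-4 < rod-3; rod-3 < rod-10; rod-10 < rod-16; rod-16 < rod-17; rod-17 < rod-15; rod-15 < rod-2; rod-2 < rod-9; rod-9 < rod-8; rod-8 < rod-12.

rod-14 < rod-13 < rod-4 < rod-3 < rod-10 < rod-16 < rod-17 < rod-15 < rod-2 < rod-9 < rod-8 < rod-12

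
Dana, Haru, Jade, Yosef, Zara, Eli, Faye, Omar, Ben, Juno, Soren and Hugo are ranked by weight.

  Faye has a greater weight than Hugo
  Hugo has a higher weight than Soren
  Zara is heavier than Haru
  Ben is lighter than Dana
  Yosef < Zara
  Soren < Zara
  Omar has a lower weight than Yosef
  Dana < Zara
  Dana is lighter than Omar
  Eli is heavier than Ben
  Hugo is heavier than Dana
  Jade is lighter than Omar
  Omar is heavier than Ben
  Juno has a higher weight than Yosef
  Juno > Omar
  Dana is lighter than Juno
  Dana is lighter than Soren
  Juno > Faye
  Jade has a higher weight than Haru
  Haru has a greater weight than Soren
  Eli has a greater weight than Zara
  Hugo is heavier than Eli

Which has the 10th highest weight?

Soren

Piecing the relations together gives one ordering: Ben < Dana < Soren < Haru < Jade < Omar < Yosef < Zara < Eli < Hugo < Faye < Juno.
Counting 10 from the largest end gives Soren.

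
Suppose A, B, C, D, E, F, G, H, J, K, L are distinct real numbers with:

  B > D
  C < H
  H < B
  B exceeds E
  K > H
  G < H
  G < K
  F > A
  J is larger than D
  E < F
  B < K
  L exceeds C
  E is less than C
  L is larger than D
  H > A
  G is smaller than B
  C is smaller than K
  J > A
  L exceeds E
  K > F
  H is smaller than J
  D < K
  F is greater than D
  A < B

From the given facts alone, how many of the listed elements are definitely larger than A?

5

From A the given relations immediately reach H, J, B, F.
From those, K — 5 in total.
No other element is forced above A by the given relations, so the count is 5.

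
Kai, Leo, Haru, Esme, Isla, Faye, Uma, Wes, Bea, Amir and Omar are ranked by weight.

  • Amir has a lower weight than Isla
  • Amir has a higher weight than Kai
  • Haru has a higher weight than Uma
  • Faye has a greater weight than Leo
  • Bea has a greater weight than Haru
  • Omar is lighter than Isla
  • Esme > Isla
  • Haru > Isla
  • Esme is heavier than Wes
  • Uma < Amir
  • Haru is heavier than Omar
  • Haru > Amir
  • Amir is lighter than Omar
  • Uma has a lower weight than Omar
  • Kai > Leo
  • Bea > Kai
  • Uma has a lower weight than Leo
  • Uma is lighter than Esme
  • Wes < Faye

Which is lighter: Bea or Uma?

Link the given pairs in sequence: Uma < Leo; Leo < Kai; Kai < Amir; Amir < Omar; Omar < Isla; Isla < Haru; Haru < Bea.
Chaining these gives Uma < Leo < Kai < Amir < Omar < Isla < Haru < Bea.
So Uma < Bea; Uma is the lighter of the two.

Uma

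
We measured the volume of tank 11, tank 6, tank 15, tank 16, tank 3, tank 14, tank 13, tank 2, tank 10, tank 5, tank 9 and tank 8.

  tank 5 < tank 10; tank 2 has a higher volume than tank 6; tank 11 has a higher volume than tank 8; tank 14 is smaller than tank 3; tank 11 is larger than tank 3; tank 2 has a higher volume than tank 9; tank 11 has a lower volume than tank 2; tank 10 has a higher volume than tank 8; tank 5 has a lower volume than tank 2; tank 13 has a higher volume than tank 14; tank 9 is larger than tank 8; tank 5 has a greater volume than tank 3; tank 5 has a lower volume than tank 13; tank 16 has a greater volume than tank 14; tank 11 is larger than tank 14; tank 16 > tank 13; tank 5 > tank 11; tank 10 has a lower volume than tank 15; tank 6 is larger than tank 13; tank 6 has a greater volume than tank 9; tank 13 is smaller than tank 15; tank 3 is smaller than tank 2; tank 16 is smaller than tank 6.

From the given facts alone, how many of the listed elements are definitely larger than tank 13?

4

From tank 13 the given relations immediately reach tank 16, tank 15, tank 6.
From those, tank 2 — 4 in total.
Nothing else is reachable above tank 13; 4 in all.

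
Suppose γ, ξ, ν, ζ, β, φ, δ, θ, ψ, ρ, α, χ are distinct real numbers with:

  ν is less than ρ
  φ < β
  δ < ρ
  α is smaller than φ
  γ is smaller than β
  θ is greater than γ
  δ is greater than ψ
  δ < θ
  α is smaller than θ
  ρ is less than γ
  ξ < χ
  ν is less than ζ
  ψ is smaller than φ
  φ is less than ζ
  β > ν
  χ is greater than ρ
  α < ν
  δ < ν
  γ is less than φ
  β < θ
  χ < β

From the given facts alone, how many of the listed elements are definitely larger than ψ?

Directly above ψ: δ, φ.
One step further: ν, ρ, ζ, β, θ (7 so far).
One step further: γ, χ (9 so far).
Nothing else is reachable above ψ; 9 in all.

9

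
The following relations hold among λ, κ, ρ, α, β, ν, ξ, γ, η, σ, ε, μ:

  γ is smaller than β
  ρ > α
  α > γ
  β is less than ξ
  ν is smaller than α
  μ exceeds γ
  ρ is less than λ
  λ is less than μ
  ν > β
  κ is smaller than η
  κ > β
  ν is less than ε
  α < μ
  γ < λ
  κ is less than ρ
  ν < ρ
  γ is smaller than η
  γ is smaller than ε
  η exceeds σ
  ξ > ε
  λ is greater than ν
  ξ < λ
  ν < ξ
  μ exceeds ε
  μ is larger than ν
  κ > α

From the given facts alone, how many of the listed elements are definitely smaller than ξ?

4

The elements the relations force below ξ are γ, β, ν, ε — no chain reaches any other.
That is 4.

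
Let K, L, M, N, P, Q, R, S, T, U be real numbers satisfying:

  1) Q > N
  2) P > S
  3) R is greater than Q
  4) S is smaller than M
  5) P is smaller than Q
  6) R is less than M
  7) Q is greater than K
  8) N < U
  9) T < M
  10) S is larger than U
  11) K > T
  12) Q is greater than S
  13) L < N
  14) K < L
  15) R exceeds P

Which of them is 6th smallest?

S

Chaining the given pairs: T < K < L < N < U < S < P < Q < R < M.
Counting 6 from the smallest end gives S.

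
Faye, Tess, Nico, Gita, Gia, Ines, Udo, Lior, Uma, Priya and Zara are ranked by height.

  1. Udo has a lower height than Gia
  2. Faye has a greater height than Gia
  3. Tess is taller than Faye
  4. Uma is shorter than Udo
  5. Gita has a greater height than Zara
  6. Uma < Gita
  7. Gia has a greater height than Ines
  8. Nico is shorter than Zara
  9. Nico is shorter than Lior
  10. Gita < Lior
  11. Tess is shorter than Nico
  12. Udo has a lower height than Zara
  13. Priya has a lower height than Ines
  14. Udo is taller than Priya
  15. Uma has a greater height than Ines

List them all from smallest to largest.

Nothing is placed below Priya, so it is least; from there Priya < Ines; Ines < Uma; Uma < Udo; Udo < Gia; Gia < Faye; Faye < Tess; Tess < Nico; Nico < Zara; Zara < Gita; Gita < Lior, each given directly.

Priya < Ines < Uma < Udo < Gia < Faye < Tess < Nico < Zara < Gita < Lior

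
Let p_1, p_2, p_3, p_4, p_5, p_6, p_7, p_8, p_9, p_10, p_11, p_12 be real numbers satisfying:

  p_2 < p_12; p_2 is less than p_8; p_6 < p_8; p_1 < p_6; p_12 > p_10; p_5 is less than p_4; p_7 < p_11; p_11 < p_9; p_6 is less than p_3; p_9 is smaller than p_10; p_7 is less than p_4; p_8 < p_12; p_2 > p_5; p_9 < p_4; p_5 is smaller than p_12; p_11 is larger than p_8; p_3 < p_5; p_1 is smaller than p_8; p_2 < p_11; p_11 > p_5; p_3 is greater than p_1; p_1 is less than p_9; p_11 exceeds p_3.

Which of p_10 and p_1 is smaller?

Following the relations from p_1: p_1 < p_6 < p_3 < p_5 < p_2 < p_8 < p_11 < p_9 < p_10.
So p_1 < p_10; p_1 is the smaller of the two.

p_1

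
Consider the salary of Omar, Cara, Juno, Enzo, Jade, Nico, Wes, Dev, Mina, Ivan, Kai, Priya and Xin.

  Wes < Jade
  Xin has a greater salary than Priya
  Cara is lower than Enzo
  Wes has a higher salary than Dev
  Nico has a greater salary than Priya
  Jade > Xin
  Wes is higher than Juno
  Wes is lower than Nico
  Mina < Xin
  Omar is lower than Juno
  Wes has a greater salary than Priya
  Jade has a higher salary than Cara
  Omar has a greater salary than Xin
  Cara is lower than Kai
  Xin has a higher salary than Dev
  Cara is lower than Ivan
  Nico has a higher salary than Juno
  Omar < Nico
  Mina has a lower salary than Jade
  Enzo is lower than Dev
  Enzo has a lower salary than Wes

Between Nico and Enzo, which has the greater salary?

Link the given pairs in sequence: Enzo < Dev; Dev < Xin; Xin < Omar; Omar < Juno; Juno < Wes; Wes < Nico.
Together: Enzo < Dev < Xin < Omar < Juno < Wes < Nico.
So Enzo < Nico; Nico is the higher of the two.

Nico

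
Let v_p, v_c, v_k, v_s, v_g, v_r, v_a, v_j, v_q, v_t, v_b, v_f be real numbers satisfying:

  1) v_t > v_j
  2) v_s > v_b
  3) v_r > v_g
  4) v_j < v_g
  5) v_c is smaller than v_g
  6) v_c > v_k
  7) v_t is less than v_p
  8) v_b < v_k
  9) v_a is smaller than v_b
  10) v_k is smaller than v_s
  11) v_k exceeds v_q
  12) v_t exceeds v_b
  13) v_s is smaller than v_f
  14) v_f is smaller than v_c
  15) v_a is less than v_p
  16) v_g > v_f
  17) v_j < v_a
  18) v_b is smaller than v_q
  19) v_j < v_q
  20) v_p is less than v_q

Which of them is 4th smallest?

Chaining the given pairs: v_j < v_a < v_b < v_t < v_p < v_q < v_k < v_s < v_f < v_c < v_g < v_r.
Counting 4 from the smallest end gives v_t.

v_t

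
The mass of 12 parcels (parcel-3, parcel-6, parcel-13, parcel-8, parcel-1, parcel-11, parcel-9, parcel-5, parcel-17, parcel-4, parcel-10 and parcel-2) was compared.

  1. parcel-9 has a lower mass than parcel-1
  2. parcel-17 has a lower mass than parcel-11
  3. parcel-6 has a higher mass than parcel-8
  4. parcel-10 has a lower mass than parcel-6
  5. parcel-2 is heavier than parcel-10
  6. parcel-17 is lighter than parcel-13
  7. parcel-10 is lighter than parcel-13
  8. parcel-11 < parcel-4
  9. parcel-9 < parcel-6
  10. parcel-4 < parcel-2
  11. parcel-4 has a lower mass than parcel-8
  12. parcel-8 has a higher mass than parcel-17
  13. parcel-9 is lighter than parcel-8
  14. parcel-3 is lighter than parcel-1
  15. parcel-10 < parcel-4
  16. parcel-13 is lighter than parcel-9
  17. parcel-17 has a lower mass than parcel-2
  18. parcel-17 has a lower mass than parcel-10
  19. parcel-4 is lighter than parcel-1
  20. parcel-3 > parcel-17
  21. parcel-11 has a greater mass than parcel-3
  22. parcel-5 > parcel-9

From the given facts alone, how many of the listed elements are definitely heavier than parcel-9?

4

From parcel-9 the given relations immediately reach parcel-8, parcel-6, parcel-1, parcel-5.
Nothing else is reachable above parcel-9; 4 in all.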